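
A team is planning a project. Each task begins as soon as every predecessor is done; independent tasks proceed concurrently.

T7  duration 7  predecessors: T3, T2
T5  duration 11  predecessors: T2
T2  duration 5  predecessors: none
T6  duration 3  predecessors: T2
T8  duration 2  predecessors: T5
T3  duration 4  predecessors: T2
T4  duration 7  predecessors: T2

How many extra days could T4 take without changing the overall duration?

6

The longest chain is T2→T5→T8 = 5+11+2 = 18; overall finish 18 days.
The longest chain containing T4 totals 12 days.
Slack of T4 = 11 − 5 = 6 days.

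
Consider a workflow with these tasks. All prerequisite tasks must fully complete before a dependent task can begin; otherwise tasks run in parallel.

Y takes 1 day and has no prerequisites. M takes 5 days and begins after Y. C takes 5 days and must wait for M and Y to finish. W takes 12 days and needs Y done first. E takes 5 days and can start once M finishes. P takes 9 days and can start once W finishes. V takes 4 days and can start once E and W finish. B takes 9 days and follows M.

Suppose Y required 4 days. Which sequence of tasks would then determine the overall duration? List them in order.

Y, W, P

As given, the longest chain is Y→W→P = 1+12+9 = 22, so the finish is 22 days.
Since Y is critical, the +3 change carries straight to that chain (now 25 days).
The critical path is still Y→W→P; finish is now 25 days.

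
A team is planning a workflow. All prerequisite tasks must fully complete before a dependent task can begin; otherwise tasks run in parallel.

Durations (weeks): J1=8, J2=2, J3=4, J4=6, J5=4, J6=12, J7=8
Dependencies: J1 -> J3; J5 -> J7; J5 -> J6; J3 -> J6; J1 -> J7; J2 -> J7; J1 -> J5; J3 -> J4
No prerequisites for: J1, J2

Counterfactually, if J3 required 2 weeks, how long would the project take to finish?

Critical path before the change: J1→J3→J6 = 8+4+12 = 24 giving 24 weeks.
J3 is on the critical path; changing it to 2 makes that path 22 weeks.
Now J1→J5→J6 = 8+4+12 = 24 is longest, so the finish becomes 24 weeks.

24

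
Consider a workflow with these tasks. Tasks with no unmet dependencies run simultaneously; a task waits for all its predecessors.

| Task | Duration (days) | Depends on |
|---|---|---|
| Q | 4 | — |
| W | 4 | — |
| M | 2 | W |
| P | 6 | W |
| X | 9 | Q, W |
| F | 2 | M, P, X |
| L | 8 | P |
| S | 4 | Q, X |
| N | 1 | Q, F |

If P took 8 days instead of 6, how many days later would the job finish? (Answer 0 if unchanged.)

2

As given, the longest chain is W→P→L = 4+6+8 = 18, so the finish is 18 days.
Since P is critical, the +2 change carries straight to that chain (now 20 days).
That remains the longest chain; total 20 days.
Change in finish: 20 − 18 = +2 days.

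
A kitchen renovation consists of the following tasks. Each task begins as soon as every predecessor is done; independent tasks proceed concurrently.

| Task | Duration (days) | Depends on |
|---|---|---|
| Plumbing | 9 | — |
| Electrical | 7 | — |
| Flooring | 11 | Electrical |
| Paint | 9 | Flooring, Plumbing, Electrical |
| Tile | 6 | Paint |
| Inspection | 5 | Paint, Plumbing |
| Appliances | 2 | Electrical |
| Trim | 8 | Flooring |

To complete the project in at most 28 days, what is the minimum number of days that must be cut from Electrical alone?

5

Current finish: 33 days; target: 28.
Electrical is on every critical path, so each day cut from Electrical cuts the finish by one (this holds down to a finish of 27).
Need 33 − 28 = 5 days off Electrical → Electrical becomes 2 days, finish becomes 28.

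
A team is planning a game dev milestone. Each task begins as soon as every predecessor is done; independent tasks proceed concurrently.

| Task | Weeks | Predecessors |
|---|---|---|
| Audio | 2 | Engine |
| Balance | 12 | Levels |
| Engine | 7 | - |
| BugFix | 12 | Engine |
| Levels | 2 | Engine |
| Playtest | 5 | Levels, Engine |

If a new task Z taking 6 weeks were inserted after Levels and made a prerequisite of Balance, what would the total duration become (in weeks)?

27

Originally the game dev milestone takes 21 weeks.
With Z inserted, Balance now waits for max(Levels, Z).
New critical path: Engine→Levels→Z→Balance = 7+2+6+12 = 27 ⇒ 27 weeks.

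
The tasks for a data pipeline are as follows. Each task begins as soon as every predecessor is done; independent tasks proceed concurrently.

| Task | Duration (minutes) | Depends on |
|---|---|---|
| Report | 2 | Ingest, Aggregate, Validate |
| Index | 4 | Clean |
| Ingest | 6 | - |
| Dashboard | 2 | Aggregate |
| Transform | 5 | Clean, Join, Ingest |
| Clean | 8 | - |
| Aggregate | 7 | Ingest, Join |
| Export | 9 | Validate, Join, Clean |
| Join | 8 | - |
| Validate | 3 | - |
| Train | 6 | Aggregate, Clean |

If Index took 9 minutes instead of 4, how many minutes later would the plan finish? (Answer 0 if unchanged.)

Baseline: Join→Aggregate→Train = 8+7+6 = 21 → 21 minutes.
The longest path through Index is only 12 minutes, so Index has float 9.
No other chain overtakes it, so the finish is 21 minutes.
Change in finish: 21 − 21 = +0 minutes.

0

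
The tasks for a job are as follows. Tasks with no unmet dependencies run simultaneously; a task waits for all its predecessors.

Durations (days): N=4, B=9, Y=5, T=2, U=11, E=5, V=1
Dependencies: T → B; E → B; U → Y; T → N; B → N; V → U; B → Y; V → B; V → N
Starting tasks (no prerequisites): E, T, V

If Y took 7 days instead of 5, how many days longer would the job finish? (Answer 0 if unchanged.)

2

The binding path is E→B→Y = 5+9+5 = 19; finish at 19 days.
Y is on the critical path; changing it to 7 makes that path 21 days.
No other chain overtakes it, so the finish is 21 days.
Change in finish: 21 − 19 = +2 days.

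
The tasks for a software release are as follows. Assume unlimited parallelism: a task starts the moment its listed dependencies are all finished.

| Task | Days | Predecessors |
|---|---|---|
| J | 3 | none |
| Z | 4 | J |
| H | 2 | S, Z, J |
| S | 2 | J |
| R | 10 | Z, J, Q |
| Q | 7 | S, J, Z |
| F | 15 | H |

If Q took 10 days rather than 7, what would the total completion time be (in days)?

27

Critical path before the change: J→Z→Q→R = 3+4+7+10 = 24 giving 24 days.
Since Q is critical, the +3 change carries straight to that chain (now 27 days).
That remains the longest chain; total 27 days.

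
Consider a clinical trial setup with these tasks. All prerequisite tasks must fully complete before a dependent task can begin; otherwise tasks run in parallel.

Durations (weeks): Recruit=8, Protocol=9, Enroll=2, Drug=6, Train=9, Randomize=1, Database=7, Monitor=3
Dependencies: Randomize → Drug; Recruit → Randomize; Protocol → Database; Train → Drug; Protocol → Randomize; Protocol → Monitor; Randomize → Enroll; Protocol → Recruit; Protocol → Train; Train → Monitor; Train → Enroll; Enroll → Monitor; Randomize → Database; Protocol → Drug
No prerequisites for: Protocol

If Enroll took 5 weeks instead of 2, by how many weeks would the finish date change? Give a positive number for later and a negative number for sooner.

Baseline: Protocol→Recruit→Randomize→Database = 9+8+1+7 = 25 → 25 weeks.
Enroll is off the critical path — its longest chain is 23 weeks, giving 2 of slack.
New critical path: Protocol→Recruit→Randomize→Enroll→Monitor = 9+8+1+5+3 = 26 ⇒ 26 weeks.
Change in finish: 26 − 25 = +1 weeks.

1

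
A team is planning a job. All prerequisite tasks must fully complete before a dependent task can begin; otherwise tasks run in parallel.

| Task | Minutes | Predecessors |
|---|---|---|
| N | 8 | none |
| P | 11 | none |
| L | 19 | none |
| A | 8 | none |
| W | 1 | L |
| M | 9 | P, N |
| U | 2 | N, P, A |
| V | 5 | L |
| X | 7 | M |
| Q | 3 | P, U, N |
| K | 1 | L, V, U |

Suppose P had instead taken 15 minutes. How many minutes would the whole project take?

As given, the longest chain is P→M→X = 11+9+7 = 27, so the finish is 27 minutes.
P lies on that path, so at 15 minutes the path becomes 31 minutes.
No other chain overtakes it, so the finish is 31 minutes.

31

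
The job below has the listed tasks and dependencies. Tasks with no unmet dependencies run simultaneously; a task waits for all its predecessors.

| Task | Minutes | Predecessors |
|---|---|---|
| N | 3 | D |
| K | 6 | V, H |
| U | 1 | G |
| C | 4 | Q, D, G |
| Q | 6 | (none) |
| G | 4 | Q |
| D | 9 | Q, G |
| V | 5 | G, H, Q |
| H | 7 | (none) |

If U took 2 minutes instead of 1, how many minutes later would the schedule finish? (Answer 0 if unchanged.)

As given, the longest chain is Q→G→D→C = 6+4+9+4 = 23, so the finish is 23 minutes.
The longest path through U is only 11 minutes, so U has float 12.
The critical path is still Q→G→D→C; finish is now 23 minutes.
Change in finish: 23 − 23 = +0 minutes.

0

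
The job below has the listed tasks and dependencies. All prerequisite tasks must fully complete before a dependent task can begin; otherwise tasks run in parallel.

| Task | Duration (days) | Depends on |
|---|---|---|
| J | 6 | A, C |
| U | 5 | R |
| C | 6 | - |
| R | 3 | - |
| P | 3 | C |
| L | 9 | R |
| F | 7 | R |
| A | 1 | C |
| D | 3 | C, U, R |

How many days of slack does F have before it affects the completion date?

3

The longest chain is C→A→J = 6+1+6 = 13; overall finish 13 days.
Longest path through F: 10 days (earliest finish 10, latest finish 13).
Slack of F = 6 − 3 = 3 days.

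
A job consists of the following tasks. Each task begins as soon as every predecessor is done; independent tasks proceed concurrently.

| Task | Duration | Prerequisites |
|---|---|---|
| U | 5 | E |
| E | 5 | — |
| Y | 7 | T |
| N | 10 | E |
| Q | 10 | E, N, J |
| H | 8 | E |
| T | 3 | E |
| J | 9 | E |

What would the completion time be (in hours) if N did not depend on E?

Original critical path: E→N→Q = 5+10+10 = 25 ⇒ 25 hours.
Without E→N, N's earliest start moves from 5 to 0.
New critical path: E→J→Q = 5+9+10 = 24 ⇒ 24 hours.

24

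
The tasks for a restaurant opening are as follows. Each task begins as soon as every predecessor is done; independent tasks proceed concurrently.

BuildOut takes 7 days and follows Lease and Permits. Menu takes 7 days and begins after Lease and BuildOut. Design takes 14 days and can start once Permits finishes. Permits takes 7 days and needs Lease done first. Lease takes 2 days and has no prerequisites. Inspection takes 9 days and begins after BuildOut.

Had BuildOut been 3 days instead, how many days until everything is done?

Baseline: Lease→Permits→BuildOut→Inspection = 2+7+7+9 = 25 → 25 days.
BuildOut lies on that path, so at 3 days the path becomes 21 days.
The binding chain switches to Lease→Permits→Design = 2+7+14 = 23; finish 23 days.

23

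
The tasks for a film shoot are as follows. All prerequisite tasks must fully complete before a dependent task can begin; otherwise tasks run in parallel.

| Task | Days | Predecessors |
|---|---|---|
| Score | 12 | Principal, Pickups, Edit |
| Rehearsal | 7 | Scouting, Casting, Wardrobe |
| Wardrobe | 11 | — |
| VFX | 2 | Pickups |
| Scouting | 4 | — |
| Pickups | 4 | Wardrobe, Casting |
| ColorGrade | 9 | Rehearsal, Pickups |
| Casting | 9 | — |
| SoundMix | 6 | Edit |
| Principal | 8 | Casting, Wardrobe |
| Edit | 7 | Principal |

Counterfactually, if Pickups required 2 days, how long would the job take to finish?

Actual critical path: Wardrobe→Principal→Edit→Score = 11+8+7+12 = 38 ⇒ 38 days.
Pickups is off the critical path — its longest chain is 27 days, giving 11 of slack.
That remains the longest chain; total 38 days.

38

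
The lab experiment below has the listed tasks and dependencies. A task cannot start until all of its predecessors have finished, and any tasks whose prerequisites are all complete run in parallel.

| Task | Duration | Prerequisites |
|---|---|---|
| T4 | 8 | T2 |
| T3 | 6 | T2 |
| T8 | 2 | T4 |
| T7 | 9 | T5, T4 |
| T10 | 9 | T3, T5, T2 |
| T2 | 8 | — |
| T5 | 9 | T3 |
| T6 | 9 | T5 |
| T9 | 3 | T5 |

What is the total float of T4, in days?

7

The longest chain is T2→T3→T5→T6 = 8+6+9+9 = 32; overall finish 32 days.
The longest chain containing T4 totals 25 days.
So T4 can slip 23 − 16 = 7 days.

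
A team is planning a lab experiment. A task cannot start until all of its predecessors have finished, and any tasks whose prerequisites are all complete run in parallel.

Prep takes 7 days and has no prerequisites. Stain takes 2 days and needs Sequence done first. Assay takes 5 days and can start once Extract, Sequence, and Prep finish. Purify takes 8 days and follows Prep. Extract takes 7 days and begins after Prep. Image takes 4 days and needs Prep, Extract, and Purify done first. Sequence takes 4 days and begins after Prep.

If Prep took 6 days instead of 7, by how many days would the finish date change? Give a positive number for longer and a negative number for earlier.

As given, the longest chain is Prep→Extract→Assay = 7+7+5 = 19, so the finish is 19 days.
Prep lies on that path, so at 6 days the path becomes 18 days.
The critical path is still Prep→Extract→Assay; finish is now 18 days.
Change in finish: 18 − 19 = -1 days.

-1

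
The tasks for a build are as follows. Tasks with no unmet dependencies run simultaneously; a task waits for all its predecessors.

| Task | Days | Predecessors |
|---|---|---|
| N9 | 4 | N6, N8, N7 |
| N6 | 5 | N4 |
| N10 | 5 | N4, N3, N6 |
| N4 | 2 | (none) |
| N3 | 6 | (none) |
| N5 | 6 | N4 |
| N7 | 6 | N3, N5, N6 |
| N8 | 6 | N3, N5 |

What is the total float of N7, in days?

Critical path: N4→N5→N7→N9 = 2+6+6+4 = 18, so the finish is 18 days.
N7 finishes as early as 14 and must finish by 14.
So N7 can slip 14 − 14 = 0 days.

0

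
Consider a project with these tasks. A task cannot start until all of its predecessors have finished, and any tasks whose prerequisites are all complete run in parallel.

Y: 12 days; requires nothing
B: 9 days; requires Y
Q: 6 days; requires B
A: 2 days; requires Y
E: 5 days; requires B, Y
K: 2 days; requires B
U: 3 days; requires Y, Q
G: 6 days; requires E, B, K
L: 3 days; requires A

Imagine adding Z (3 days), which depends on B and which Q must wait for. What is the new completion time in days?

33

Originally the job takes 32 days.
With Z inserted, Q now waits for max(B, Z).
New critical path: Y→B→Z→Q→U = 12+9+3+6+3 = 33 ⇒ 33 days.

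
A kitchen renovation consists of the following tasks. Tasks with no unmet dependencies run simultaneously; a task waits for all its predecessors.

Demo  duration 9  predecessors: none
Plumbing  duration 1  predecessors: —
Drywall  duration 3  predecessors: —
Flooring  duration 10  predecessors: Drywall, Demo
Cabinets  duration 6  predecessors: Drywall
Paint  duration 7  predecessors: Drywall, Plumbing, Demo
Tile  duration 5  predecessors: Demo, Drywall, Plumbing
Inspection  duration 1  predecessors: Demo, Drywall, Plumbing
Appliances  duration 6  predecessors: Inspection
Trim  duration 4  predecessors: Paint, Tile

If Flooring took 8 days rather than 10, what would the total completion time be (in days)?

20

As given, the longest chain is Demo→Paint→Trim = 9+7+4 = 20, so the finish is 20 days.
The longest path through Flooring is only 19 days, so Flooring has float 1.
That remains the longest chain; total 20 days.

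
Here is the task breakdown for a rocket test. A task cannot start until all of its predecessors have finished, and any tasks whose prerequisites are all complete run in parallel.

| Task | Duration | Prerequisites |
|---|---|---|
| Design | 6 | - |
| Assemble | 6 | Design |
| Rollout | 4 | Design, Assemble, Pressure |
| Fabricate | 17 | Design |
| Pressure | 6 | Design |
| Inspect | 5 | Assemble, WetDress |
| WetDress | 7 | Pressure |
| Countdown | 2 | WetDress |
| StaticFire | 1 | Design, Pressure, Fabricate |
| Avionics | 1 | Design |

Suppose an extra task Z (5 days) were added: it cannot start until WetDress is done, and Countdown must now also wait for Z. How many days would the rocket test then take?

26

Originally the rocket test takes 24 days.
With Z inserted, Countdown now waits for max(WetDress, Z).
New critical path: Design→Pressure→WetDress→Z→Countdown = 6+6+7+5+2 = 26 ⇒ 26 days.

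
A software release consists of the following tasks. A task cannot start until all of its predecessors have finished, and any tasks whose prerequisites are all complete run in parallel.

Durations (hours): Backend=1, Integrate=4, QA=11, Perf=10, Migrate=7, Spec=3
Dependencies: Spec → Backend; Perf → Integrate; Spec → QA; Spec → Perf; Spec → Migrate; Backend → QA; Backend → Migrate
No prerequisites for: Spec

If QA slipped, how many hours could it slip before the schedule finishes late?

The longest chain is Spec→Perf→Integrate = 3+10+4 = 17; overall finish 17 hours.
QA finishes as early as 15 and must finish by 17.
Float = 17 − 15 = 2.

2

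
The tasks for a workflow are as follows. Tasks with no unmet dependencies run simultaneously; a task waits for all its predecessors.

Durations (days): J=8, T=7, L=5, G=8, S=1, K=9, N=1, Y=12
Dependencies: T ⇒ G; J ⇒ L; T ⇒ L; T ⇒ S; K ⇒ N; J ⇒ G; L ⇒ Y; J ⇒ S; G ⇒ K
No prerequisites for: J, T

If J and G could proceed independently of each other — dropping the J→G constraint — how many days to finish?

25

Before: longest chain J→G→K→N = 8+8+9+1 = 26, finish 26.
Without J→G, G's earliest start moves from 8 to 7.
The longest chain is now J→L→Y = 8+5+12 = 25, so the project takes 25 days.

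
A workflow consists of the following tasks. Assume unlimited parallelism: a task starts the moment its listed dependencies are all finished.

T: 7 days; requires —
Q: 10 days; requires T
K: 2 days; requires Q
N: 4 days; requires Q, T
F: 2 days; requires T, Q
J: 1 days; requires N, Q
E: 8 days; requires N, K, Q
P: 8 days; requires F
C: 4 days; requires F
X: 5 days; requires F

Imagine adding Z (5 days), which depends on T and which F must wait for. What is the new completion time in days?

Originally the job takes 29 days.
With Z inserted, F now waits for max(T, Q, Z).
New critical path: T→Q→N→E = 7+10+4+8 = 29 ⇒ 29 days.

29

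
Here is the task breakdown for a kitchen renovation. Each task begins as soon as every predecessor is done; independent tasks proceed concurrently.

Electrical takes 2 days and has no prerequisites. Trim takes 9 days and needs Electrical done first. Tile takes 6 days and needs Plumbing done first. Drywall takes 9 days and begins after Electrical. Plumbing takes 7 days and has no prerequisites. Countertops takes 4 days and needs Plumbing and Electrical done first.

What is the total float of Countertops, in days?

Plumbing→Tile = 7+6 = 13 sets the makespan at 13 days.
The longest chain containing Countertops totals 11 days.
Float = 13 − 11 = 2.

2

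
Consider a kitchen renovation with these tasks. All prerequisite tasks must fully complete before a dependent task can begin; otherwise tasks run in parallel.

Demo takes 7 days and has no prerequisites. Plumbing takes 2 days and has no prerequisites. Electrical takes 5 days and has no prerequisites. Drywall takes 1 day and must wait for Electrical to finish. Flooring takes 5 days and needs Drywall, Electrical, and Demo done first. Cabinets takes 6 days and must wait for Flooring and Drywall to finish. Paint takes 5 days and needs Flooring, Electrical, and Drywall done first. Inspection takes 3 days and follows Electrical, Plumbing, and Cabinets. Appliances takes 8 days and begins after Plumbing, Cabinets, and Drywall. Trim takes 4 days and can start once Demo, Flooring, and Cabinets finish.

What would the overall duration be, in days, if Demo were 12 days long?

Critical path before the change: Demo→Flooring→Cabinets→Appliances = 7+5+6+8 = 26 giving 26 days.
Demo is on the critical path; changing it to 12 makes that path 31 days.
That remains the longest chain; total 31 days.

31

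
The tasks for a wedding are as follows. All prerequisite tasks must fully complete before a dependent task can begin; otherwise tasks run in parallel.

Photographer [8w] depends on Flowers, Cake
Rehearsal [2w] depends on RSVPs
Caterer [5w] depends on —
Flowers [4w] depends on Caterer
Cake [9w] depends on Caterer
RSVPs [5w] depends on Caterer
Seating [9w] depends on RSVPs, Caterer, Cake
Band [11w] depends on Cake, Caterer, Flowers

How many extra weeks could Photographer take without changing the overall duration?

Critical path: Caterer→Cake→Band = 5+9+11 = 25, so the finish is 25 weeks.
Longest path through Photographer: 22 weeks (earliest finish 22, latest finish 25).
Float = 25 − 22 = 3.

3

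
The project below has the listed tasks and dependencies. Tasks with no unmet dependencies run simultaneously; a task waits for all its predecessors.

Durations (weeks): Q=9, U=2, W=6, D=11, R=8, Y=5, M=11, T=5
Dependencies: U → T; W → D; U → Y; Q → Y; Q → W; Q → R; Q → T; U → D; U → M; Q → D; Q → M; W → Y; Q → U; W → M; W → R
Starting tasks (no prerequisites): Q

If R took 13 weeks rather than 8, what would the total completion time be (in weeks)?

Actual critical path: Q→W→D = 9+6+11 = 26 ⇒ 26 weeks.
R is off the critical path — its longest chain is 23 weeks, giving 3 of slack.
The binding chain switches to Q→W→R = 9+6+13 = 28; finish 28 weeks.

28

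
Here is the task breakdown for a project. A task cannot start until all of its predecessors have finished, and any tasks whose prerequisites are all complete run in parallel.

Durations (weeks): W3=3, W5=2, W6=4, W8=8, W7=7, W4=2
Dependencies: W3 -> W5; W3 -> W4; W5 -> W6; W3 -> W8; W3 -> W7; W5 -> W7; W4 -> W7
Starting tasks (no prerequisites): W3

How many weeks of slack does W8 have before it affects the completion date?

W3→W4→W7 = 3+2+7 = 12 sets the makespan at 12 weeks.
The longest chain containing W8 totals 11 weeks.
Float = 12 − 11 = 1.

1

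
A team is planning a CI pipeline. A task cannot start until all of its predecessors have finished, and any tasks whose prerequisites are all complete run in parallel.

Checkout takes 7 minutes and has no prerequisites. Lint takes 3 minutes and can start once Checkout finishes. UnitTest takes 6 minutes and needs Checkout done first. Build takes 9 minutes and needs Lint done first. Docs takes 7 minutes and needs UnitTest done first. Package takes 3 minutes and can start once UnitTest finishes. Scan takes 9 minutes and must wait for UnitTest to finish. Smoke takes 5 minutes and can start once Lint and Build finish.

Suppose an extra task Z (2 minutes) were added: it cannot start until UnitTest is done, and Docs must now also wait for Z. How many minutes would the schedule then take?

Originally the schedule takes 24 minutes.
With Z inserted, Docs now waits for max(UnitTest, Z).
New critical path: Checkout→Lint→Build→Smoke = 7+3+9+5 = 24 ⇒ 24 minutes.

24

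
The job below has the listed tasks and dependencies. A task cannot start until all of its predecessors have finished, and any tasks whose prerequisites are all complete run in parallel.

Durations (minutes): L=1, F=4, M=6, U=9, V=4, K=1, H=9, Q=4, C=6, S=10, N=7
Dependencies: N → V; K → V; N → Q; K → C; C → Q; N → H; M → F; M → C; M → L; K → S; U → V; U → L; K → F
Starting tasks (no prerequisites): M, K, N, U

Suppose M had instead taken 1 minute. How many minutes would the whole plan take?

16

Critical path before the change: M→C→Q = 6+6+4 = 16 giving 16 minutes.
Since M is critical, the -5 change carries straight to that chain (now 11 minutes).
New critical path: N→H = 7+9 = 16 ⇒ 16 minutes.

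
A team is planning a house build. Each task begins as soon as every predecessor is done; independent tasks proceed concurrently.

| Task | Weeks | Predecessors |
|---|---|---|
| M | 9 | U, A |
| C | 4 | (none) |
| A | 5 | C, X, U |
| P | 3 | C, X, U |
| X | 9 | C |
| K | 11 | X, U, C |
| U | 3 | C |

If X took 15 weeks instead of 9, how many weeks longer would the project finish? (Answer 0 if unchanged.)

The binding path is C→X→A→M = 4+9+5+9 = 27; finish at 27 weeks.
X is on the critical path; changing it to 15 makes that path 33 weeks.
The critical path is still C→X→A→M; finish is now 33 weeks.
Change in finish: 33 − 27 = +6 weeks.

6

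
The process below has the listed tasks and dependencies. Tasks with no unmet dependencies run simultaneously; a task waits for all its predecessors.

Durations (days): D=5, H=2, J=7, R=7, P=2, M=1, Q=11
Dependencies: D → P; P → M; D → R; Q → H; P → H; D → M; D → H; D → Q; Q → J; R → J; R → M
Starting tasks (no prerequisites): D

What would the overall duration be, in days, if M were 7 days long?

23

Critical path before the change: D→Q→J = 5+11+7 = 23 giving 23 days.
The longest path through M is only 13 days, so M has float 10.
The critical path is still D→Q→J; finish is now 23 days.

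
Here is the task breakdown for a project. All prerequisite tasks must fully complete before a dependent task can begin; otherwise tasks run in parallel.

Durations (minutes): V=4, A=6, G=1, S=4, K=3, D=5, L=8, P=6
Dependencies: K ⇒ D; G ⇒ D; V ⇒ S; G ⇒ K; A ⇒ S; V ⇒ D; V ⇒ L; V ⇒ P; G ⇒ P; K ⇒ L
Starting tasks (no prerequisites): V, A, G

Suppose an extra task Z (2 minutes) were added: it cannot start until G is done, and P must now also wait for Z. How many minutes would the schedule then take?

Originally the schedule takes 12 minutes.
With Z inserted, P now waits for max(V, G, Z).
New critical path: V→L = 4+8 = 12 ⇒ 12 minutes.

12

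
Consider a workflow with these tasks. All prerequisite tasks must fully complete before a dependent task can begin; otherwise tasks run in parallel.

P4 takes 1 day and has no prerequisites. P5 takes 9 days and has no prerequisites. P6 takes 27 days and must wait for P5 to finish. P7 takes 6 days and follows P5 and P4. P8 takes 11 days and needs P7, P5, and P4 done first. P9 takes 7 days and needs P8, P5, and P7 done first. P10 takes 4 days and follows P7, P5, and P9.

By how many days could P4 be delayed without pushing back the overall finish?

The longest chain is P5→P7→P8→P9→P10 = 9+6+11+7+4 = 37; overall finish 37 days.
Longest path through P4: 29 days (earliest finish 1, latest finish 9).
Float = 37 − 29 = 8.

8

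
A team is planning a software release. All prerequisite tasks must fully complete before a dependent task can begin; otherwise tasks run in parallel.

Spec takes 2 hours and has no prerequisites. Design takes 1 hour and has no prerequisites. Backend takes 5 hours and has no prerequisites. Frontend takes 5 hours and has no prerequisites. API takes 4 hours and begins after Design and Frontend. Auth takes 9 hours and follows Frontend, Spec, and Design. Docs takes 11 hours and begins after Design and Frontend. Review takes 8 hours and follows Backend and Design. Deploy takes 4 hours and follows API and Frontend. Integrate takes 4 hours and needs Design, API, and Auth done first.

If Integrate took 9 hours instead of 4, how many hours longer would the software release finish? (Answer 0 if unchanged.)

As given, the longest chain is Frontend→Auth→Integrate = 5+9+4 = 18, so the finish is 18 hours.
Integrate lies on that path, so at 9 hours the path becomes 23 hours.
No other chain overtakes it, so the finish is 23 hours.
Change in finish: 23 − 18 = +5 hours.

5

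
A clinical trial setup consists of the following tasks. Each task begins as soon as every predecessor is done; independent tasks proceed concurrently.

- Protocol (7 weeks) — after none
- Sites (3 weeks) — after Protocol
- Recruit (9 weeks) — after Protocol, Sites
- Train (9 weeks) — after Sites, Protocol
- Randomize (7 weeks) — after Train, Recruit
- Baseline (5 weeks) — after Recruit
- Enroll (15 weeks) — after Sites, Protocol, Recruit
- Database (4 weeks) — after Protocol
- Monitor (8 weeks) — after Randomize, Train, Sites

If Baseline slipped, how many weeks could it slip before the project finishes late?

Protocol→Sites→Recruit→Randomize→Monitor = 7+3+9+7+8 = 34 sets the makespan at 34 weeks.
The longest chain containing Baseline totals 24 weeks.
Float = 34 − 24 = 10.

10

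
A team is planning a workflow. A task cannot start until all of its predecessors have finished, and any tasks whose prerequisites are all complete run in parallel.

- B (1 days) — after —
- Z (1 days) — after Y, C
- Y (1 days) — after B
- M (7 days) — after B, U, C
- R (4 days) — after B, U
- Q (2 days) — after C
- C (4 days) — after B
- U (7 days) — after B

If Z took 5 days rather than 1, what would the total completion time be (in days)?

15

As given, the longest chain is B→U→M = 1+7+7 = 15, so the finish is 15 days.
Z is off the critical path — its longest chain is 6 days, giving 9 of slack.
No other chain overtakes it, so the finish is 15 days.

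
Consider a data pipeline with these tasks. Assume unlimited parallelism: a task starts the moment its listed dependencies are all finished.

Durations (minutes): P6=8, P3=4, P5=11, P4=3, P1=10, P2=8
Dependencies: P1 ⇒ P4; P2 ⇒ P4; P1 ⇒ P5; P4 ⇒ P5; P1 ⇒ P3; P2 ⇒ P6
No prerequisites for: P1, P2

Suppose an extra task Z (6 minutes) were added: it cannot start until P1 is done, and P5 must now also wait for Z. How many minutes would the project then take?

27

Originally the project takes 24 minutes.
With Z inserted, P5 now waits for max(P4, P1, Z).
New critical path: P1→Z→P5 = 10+6+11 = 27 ⇒ 27 minutes.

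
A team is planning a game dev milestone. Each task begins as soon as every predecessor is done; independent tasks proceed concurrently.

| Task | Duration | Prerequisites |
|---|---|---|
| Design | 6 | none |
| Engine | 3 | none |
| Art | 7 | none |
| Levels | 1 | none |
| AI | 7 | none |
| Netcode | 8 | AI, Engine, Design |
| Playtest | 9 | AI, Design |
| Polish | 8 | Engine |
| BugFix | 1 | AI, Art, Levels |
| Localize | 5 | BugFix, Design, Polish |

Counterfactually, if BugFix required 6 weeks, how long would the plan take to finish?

Baseline: Engine→Polish→Localize = 3+8+5 = 16 → 16 weeks.
BugFix has 3 weeks of float (longest path through it is 13).
The binding chain switches to Art→BugFix→Localize = 7+6+5 = 18; finish 18 weeks.

18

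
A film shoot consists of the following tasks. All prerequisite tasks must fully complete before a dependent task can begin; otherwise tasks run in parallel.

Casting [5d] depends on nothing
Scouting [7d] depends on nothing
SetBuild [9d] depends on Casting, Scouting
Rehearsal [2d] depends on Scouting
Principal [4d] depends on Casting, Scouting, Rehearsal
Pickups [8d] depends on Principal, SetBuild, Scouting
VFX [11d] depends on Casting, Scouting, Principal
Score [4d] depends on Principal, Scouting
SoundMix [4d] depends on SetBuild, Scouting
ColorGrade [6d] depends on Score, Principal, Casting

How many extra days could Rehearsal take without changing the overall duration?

0

Critical path: Scouting→SetBuild→Pickups = 7+9+8 = 24, so the finish is 24 days.
Rehearsal finishes as early as 9 and must finish by 9.
Float = 24 − 24 = 0.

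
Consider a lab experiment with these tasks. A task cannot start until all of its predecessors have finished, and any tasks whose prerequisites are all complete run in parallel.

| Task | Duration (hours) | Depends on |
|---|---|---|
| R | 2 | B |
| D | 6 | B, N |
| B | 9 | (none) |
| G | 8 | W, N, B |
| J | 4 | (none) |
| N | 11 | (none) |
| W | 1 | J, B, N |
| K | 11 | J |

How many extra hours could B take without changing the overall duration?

N→W→G = 11+1+8 = 20 sets the makespan at 20 hours.
Longest path through B: 18 hours (earliest finish 9, latest finish 11).
So B can slip 11 − 9 = 2 hours.

2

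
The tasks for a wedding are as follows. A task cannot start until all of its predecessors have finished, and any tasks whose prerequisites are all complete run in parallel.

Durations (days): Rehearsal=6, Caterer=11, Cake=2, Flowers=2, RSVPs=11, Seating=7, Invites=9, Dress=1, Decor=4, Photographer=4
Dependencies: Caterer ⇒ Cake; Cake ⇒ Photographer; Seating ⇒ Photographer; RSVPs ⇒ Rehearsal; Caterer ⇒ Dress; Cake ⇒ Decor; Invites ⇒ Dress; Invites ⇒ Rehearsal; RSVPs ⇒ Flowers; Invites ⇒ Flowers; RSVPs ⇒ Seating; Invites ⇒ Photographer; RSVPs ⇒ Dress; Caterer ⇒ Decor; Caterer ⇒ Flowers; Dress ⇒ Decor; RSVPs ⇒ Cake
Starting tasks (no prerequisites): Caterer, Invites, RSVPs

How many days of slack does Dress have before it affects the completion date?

6

Critical path: RSVPs→Seating→Photographer = 11+7+4 = 22, so the finish is 22 days.
Longest path through Dress: 16 days (earliest finish 12, latest finish 18).
Slack of Dress = 17 − 11 = 6 days.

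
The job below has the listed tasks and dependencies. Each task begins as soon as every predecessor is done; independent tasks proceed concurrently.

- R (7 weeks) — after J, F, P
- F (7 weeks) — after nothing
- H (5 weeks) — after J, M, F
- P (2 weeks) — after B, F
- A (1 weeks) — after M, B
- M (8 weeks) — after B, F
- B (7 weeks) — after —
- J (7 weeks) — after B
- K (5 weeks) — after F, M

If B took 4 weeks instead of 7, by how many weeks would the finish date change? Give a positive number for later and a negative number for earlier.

-1

Actual critical path: B→J→R = 7+7+7 = 21 ⇒ 21 weeks.
B lies on that path, so at 4 weeks the path becomes 18 weeks.
The binding chain switches to F→M→H = 7+8+5 = 20; finish 20 weeks.
Change in finish: 20 − 21 = -1 weeks.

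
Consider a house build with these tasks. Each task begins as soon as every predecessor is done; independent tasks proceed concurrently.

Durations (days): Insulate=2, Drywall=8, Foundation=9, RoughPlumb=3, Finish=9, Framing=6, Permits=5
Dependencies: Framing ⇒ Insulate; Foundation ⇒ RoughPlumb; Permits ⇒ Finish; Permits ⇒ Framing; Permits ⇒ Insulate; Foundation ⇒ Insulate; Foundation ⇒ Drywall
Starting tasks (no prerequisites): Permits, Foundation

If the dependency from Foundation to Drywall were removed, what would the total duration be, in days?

14

With the dependency in place, Foundation→Drywall = 9+8 = 17 sets the finish at 17 days.
Without Foundation→Drywall, Drywall's earliest start moves from 9 to 0.
The longest chain is now Permits→Finish = 5+9 = 14, so the job takes 14 days.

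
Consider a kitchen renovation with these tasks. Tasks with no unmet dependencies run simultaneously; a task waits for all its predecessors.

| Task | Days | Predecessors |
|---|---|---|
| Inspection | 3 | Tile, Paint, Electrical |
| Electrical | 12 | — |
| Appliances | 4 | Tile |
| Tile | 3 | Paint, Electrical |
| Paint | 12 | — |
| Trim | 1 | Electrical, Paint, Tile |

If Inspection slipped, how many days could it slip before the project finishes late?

1

The longest chain is Electrical→Tile→Appliances = 12+3+4 = 19; overall finish 19 days.
Inspection finishes as early as 18 and must finish by 19.
Slack of Inspection = 16 − 15 = 1 day.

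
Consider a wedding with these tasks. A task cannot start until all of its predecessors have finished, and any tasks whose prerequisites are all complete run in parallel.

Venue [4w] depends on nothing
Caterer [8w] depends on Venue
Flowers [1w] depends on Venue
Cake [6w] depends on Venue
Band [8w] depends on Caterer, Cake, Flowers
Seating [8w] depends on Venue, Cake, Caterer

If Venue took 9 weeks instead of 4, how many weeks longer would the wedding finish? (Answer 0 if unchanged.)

As given, the longest chain is Venue→Caterer→Band = 4+8+8 = 20, so the finish is 20 weeks.
Since Venue is critical, the +5 change carries straight to that chain (now 25 weeks).
No other chain overtakes it, so the finish is 25 weeks.
Change in finish: 25 − 20 = +5 weeks.

5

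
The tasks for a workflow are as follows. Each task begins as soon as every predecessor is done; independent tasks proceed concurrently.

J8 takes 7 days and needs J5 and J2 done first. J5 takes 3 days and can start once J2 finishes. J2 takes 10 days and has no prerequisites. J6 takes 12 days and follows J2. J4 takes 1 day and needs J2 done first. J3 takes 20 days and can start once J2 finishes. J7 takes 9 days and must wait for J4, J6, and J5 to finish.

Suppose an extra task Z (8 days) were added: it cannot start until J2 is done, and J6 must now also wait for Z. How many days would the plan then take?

39

Originally the plan takes 31 days.
With Z inserted, J6 now waits for max(J2, Z).
New critical path: J2→Z→J6→J7 = 10+8+12+9 = 39 ⇒ 39 days.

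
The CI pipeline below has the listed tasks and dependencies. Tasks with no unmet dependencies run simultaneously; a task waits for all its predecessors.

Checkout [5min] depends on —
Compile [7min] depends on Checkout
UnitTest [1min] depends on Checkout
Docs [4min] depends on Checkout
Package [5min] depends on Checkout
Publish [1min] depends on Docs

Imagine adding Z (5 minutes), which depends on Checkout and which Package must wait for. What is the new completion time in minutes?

Originally the job takes 12 minutes.
With Z inserted, Package now waits for max(Checkout, Z).
New critical path: Checkout→Z→Package = 5+5+5 = 15 ⇒ 15 minutes.

15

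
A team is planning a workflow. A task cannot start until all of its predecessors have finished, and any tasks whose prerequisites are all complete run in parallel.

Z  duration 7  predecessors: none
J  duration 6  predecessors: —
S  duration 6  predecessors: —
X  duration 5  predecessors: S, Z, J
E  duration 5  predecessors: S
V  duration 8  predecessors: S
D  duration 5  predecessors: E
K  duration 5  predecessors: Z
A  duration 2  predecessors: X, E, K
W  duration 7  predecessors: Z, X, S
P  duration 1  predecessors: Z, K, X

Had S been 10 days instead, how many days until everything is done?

22

Actual critical path: Z→X→W = 7+5+7 = 19 ⇒ 19 days.
S has 1 day of float (longest path through it is 18).
The binding chain switches to S→X→W = 10+5+7 = 22; finish 22 days.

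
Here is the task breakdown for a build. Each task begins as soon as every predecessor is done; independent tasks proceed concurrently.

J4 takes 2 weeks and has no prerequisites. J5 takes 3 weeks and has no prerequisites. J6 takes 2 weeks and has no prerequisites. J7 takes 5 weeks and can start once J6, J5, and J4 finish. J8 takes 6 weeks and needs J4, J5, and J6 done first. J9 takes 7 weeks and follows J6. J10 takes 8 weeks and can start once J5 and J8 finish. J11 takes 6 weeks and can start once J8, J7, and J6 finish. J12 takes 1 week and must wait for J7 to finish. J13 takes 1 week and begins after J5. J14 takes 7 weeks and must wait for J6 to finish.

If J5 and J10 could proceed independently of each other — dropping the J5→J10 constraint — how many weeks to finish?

17

Before: longest chain J5→J8→J10 = 3+6+8 = 17, finish 17.
Dropping J5→J10 doesn't change J10's earliest start (9); another predecessor still binds.
New critical path: J5→J8→J10 = 3+6+8 = 17 ⇒ 17 weeks.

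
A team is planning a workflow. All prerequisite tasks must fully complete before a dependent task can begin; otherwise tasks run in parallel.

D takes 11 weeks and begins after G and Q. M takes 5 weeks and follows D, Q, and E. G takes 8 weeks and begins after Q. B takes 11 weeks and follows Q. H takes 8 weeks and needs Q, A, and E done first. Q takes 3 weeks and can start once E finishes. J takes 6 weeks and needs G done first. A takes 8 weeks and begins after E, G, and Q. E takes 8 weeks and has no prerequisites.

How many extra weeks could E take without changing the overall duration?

0

The longest chain is E→Q→G→D→M = 8+3+8+11+5 = 35; overall finish 35 weeks.
E finishes as early as 8 and must finish by 8.
Float = 35 − 35 = 0.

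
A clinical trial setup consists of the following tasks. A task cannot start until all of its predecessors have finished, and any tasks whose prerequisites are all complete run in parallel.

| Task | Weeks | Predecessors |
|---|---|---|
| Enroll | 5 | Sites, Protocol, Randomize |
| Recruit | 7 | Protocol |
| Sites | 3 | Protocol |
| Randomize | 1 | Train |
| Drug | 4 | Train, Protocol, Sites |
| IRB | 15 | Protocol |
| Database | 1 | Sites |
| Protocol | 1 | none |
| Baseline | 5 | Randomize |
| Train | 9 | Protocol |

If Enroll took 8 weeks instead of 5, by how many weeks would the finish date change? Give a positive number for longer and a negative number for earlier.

3

Baseline: Protocol→Train→Randomize→Enroll = 1+9+1+5 = 16 → 16 weeks.
Since Enroll is critical, the +3 change carries straight to that chain (now 19 weeks).
No other chain overtakes it, so the finish is 19 weeks.
Change in finish: 19 − 16 = +3 weeks.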